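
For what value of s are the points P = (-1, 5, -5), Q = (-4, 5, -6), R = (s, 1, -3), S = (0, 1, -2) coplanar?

-3

Coplanarity ⇔ det[PQ; PR; PS] = 0.
Expanding, this is linear in s: (4)s + (12) = 0.
So s = -3.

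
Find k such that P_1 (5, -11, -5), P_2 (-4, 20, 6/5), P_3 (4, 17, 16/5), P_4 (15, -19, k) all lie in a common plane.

-19/5

The points are coplanar iff P_1P_2 · (P_1P_3 × P_1P_4) = 0.
Expanding, this is linear in k: (-221)k + (-4199/5) = 0.
So k = -19/5.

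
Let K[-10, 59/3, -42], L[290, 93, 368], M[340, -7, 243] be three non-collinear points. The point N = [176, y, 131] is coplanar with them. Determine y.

18

The plane through K, L, M has equation (95500/3)x + 58000y − (101000/3)z = 6709000/3.
Substituting N: (58000)y + (3577000/3) = 6709000/3, so y = 18.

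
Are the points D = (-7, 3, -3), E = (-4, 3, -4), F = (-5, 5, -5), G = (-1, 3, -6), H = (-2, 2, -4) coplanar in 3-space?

No

The plane through D, E, F has normal n = DE × DF = (2, 4, 6) and equation n·P = -20.
Checking the remaining points: n·G = -26, n·H = -20.
Since n·G = -26 ≠ -20, G is off the plane and the points are not all coplanar.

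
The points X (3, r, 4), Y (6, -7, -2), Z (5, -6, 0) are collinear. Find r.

-4

Direction YZ = (-1, 1, 2). From the x-coordinate of X, the parameter along the line is τ = (3 − 6)/(-1) = 3.
Then r = (-7) + 3·(1) = -4.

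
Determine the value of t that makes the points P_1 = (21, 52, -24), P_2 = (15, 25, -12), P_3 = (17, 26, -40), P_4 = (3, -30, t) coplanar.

9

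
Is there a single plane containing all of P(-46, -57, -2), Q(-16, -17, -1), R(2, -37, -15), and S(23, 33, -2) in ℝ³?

No

A normal to the plane through P, Q, R is n = PQ × PR = (-540, 438, -1320).
The plane has equation n·X = 2514. For S: n·S = 4674.
4674 ≠ 2514, so S is off the plane.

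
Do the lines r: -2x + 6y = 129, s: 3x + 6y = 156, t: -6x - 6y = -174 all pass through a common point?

No

Lines aᵢx + bᵢy = cᵢ with pairwise distinct directions are concurrent exactly when det[aᵢ bᵢ cᵢ] = 0.
Here the determinant is 54.
Nonzero, so no common point exists.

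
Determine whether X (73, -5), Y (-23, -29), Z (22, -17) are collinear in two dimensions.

No

XY = (-96, -24), XZ = (-51, -12).
Twice the signed area of △XYZ is (-96)(-12) − (-24)(-51) = -72.
The area is nonzero, so the three points are not collinear.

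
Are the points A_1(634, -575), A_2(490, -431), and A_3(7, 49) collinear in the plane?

No

A_1A_2 = (-144, 144), A_1A_3 = (-627, 624).
Twice the signed area of △A_1A_2A_3 is (-144)(624) − (144)(-627) = 432.
The area is nonzero, so the three points are not collinear.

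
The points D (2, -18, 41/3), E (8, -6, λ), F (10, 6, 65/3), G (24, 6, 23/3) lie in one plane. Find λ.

47/3

Coplanarity ⇔ det[DE; DF; DG] = 0.
Expanding, this is linear in λ: (-336)λ + (5264) = 0.
So λ = 47/3.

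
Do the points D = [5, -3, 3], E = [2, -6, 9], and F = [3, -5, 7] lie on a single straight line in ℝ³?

DE = (-3, -3, 6), DF = (-2, -2, 4).
DE × DF = (0, 0, 0).
The cross product vanishes, so the three points are collinear.

Yes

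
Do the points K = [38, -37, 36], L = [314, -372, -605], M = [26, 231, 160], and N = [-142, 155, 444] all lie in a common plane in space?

Yes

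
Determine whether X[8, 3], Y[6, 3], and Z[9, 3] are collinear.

Yes

XY = (-2, 0), XZ = (1, 0).
Twice the signed area of △XYZ is (-2)(0) − (0)(1) = 0.
The triangle is degenerate (zero area), so the points are collinear.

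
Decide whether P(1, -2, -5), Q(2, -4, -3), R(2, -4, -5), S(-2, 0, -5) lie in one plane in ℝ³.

A normal to the plane through P, Q, R is n = PQ × PR = (4, 2, 0).
The plane has equation n·X = 0. For S: n·S = -8.
-8 ≠ 0, so S is off the plane.

No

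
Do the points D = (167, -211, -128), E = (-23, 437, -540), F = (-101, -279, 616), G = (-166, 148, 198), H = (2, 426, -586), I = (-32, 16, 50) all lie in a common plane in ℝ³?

Yes

The plane through D, E, F has normal n = DE × DF = (454096, 251776, 186584) and equation n·P = -1173456.
Checking the remaining points: n·G = -1173456, n·H = -1173456, n·I = -1173456.
All equal -1173456, so all 6 points lie in one plane.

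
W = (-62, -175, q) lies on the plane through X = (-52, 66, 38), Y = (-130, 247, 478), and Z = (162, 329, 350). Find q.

Coplanarity requires XY · (XZ × XW) = 0.
XY = (-78, 181, 440), XZ = (214, 263, 312); the triple product is linear in q with coefficient -59248 and constant term -25713632.
Setting it to zero: q = -434.

-434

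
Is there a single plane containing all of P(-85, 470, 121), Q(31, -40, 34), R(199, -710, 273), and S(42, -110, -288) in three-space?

No

With P as base: PQ = (116, -510, -87), PR = (284, -1180, 152), PS = (127, -580, -409).
PR × PS = (570780, 135460, -14860).
PQ · (PR × PS) = -1581300.
Since -1581300 ≠ 0, the four points are not coplanar.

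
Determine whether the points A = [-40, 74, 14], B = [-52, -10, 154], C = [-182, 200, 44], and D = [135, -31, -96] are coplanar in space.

Yes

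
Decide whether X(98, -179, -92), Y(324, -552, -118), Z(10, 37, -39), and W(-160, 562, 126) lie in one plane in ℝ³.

No

The four points are coplanar iff the 3×3 determinant with rows XY, XZ, XW is zero.
Rows: (226, -373, -26), (-88, 216, 53), (-258, 741, 218).
Expanding along the first row: (226)(7815) − (-373)(-5510) + (-26)(-9480) = -42560.
Nonzero ⇒ not coplanar.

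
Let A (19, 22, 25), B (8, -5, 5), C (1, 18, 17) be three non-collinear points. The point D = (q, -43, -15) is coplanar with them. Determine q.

19

A normal to the plane is n = AB × AC = (136, 272, -442).
D lies in the plane iff n · AD = 0.
This gives (136)q + (-2584) = 0, so q = 19.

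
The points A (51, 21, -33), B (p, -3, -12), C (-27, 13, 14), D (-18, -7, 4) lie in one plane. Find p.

Coplanarity ⇔ det[AB; AC; AD] = 0.
Expanding, this is linear in p: (1020)p + (-9180) = 0.
So p = 9.

9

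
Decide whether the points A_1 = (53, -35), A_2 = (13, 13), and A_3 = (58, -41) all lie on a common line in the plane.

Yes

A_1A_2 = (-40, 48), A_1A_3 = (5, -6).
det[A_1A_2; A_1A_3] = (-40)(-6) − (48)(5) = 0.
The determinant is zero, so the points are collinear.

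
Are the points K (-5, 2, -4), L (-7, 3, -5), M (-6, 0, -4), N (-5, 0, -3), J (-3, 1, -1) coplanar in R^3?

The plane through K, L, M has normal n = KL × KM = (-2, 1, 5) and equation n·P = -8.
Checking the remaining points: n·N = -5, n·J = 2.
Since n·N = -5 ≠ -8, N is off the plane and the points are not all coplanar.

No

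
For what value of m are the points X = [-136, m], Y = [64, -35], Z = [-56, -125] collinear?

The three points are collinear iff det[XY; XZ] = 0.
This determinant is linear in m: (-120)m + (-22200) = 0, so m = -185.

-185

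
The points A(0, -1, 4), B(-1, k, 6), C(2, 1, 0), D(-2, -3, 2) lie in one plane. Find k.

Normal to plane ACD: n = (-12, 12, 0); plane equation n·P = -12.
Requiring n·B = -12: (12)k + (12) = -12.
So k = -2.

-2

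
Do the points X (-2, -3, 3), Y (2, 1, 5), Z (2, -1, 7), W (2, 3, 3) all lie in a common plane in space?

Yes

The four points are coplanar iff the 3×3 determinant with rows XY, XZ, XW is zero.
Rows: (4, 4, 2), (4, 2, 4), (4, 6, 0).
Expanding along the first row: (4)(-24) − (4)(-16) + (2)(16) = 0.
Zero determinant ⇒ coplanar.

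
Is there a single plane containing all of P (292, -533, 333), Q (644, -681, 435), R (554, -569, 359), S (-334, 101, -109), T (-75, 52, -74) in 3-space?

The plane through P, Q, R has normal n = PQ × PR = (-176, 17572, 26104) and equation n·X = -724636.
Checking the remaining points: n·S = -1011780, n·T = -1004752.
Since n·S = -1011780 ≠ -724636, S is off the plane and the points are not all coplanar.

No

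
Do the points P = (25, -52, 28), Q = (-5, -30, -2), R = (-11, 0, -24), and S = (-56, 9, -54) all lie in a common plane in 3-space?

Yes

The four points are coplanar iff the 3×3 determinant with rows PQ, PR, PS is zero.
Rows: (-30, 22, -30), (-36, 52, -52), (-81, 61, -82).
Expanding along the first row: (-30)(-1092) − (22)(-1260) + (-30)(2016) = 0.
Zero determinant ⇒ coplanar.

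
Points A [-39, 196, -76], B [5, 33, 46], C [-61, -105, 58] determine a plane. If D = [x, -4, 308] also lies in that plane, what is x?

280

A normal to the plane is n = AB × AC = (14880, -8580, -16830).
D lies in the plane iff n · AD = 0.
This gives (14880)x + (-4166400) = 0, so x = 280.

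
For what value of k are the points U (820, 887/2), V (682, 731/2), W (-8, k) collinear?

-49/2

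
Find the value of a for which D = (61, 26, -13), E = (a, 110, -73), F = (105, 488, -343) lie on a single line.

69

Collinearity requires DE × DF = 0; each component is linear in a.
The y-component gives (330)a + (-22770) = 0, so a = 69.
The remaining components then also vanish.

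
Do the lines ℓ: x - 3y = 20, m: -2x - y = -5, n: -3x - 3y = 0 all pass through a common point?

The three lines meet at one point iff the augmented coefficient matrix [aᵢ bᵢ cᵢ] has rank < 3, i.e. its determinant vanishes.
Here the determinant is 0.
It vanishes, so the lines are concurrent at (5, -5).

Yes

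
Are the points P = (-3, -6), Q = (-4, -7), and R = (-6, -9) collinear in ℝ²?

PQ = (-1, -1), PR = (-3, -3).
Twice the signed area of △PQR is (-1)(-3) − (-1)(-3) = 0.
The triangle is degenerate (zero area), so the points are collinear.

Yes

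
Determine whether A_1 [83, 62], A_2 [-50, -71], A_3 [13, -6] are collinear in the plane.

No

A_1A_2 = (-133, -133), A_1A_3 = (-70, -68).
If collinear, A_1A_3 would be a scalar multiple of A_1A_2. But (-133)·(-68) ≠ (-133)·(-70) (difference -266), so they are not parallel; the points are not collinear.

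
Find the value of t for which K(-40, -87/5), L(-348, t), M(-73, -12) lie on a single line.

Collinearity: (L − K) must be parallel to (M − K) = (-33, 27/5).
Cross-multiplying the components: (t − (-87/5))·(-33) = (-308)·(27/5).
Solving gives t = 33.

33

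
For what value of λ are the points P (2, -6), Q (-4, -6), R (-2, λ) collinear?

-6

The three points are collinear iff det[PQ; PR] = 0.
This determinant is linear in λ: (-6)λ + (-36) = 0, so λ = -6.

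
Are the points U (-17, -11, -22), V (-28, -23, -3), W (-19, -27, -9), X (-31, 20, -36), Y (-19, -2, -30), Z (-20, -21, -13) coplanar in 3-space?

The plane through U, V, W has normal n = UV × UW = (148, 105, 152) and equation n·P = -7015.
Checking the remaining points: n·X = -7960, n·Y = -7582, n·Z = -7141.
Since n·X = -7960 ≠ -7015, X is off the plane and the points are not all coplanar.

No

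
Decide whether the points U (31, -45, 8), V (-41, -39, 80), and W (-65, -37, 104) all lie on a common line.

Yes

UV = (-72, 6, 72), UW = (-96, 8, 96).
UV × UW = (0, 0, 0).
The cross product vanishes, so the three points are collinear.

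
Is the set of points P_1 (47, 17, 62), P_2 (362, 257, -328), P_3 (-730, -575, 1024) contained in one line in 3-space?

Yes

P_1P_2 = (315, 240, -390), P_1P_3 = (-777, -592, 962).
P_1P_2 × P_1P_3 = (0, 0, 0).
The cross product vanishes, so the three points are collinear.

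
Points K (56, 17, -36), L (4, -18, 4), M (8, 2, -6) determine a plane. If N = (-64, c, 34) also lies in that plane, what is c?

-8

A normal to the plane is n = KL × KM = (-450, -360, -900).
N lies in the plane iff n · KN = 0.
This gives (-360)c + (-2880) = 0, so c = -8.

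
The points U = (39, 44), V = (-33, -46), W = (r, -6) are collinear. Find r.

Collinearity: (W − U) must be parallel to (V − U) = (-72, -90).
Cross-multiplying the components: (r − 39)·(-90) = (-50)·(-72).
Solving gives r = -1.

-1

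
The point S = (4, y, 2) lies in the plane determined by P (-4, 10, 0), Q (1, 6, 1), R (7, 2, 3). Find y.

4

The plane through P, Q, R has equation −4x − 4y + 4z = -24.
Substituting S: (-4)y + (-8) = -24, so y = 4.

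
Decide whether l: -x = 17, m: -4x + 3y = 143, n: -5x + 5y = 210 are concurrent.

Yes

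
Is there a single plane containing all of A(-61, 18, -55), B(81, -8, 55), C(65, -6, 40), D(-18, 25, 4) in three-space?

No

A normal to the plane through A, B, C is n = AB × AC = (170, 370, -132).
The plane has equation n·P = 3550. For D: n·D = 5662.
5662 ≠ 3550, so D is off the plane.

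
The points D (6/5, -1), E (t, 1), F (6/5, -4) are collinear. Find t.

6/5

Collinearity: (E − D) must be parallel to (F − D) = (0, -3).
Cross-multiplying the components: (t − 6/5)·(-3) = (2)·(0).
Solving gives t = 6/5.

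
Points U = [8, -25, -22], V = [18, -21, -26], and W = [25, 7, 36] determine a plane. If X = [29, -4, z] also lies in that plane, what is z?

A normal to the plane is n = UV × UW = (360, -648, 252).
X lies in the plane iff n · UX = 0.
This gives (252)z + (-504) = 0, so z = 2.

2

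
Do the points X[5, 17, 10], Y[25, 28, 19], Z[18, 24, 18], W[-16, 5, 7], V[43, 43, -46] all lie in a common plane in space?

Yes

The plane through X, Y, Z has normal n = XY × XZ = (25, -43, -3) and equation n·P = -636.
Checking the remaining points: n·W = -636, n·V = -636.
All equal -636, so all 5 points lie in one plane.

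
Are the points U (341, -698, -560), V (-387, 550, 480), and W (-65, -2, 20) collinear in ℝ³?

UV = (-728, 1248, 1040), UW = (-406, 696, 580).
Each component of UW is 29/52 times the corresponding component of UV, so UW = 29/52·UV and the points are collinear.

Yes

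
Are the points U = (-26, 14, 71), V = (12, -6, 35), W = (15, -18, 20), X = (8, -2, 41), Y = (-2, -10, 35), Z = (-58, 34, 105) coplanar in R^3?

Yes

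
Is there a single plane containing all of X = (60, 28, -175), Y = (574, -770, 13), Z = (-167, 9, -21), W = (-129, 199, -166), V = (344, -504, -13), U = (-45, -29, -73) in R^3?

The plane through X, Y, Z has normal n = XY × XZ = (-119320, -121832, -190912) and equation n·P = 22839104.
Checking the remaining points: n·W = 22839104, n·V = 22839104, n·U = 22839104.
All equal 22839104, so all 6 points lie in one plane.

Yes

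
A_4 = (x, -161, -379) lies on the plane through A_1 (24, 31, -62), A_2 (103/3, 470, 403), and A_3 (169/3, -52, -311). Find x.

131/3

The plane through A_1, A_2, A_3 has equation −70716x + 17608y − 15052z = -218112.
Substituting A_4: (-70716)x + (2869820) = -218112, so x = 131/3.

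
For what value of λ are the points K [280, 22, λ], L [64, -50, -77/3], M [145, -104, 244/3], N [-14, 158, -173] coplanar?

Coplanarity ⇔ det[KL; KM; KN] = 0.
Expanding, this is linear in λ: (-12636)λ + (2506140) = 0.
So λ = 595/3.

595/3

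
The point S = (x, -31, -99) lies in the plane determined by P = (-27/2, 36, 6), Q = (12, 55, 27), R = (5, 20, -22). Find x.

33/2

The plane through P, Q, R has equation −196x + (2205/2)y − (1519/2)z = 37779.
Substituting S: (-196)x + (41013) = 37779, so x = 33/2.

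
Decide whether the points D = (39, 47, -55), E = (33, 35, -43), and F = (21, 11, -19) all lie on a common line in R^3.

DE = (-6, -12, 12), DF = (-18, -36, 36).
Each component of DF is 3 times the corresponding component of DE, so DF = 3·DE and the points are collinear.

Yes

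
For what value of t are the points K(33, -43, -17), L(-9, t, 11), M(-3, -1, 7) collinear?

Collinearity requires KL × KM = 0; each component is linear in t.
The x-component gives (24)t + (-144) = 0, so t = 6.
The remaining components then also vanish.

6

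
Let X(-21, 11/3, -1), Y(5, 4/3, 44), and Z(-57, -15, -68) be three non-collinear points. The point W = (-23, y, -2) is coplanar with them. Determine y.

Coplanarity requires XY · (XZ × XW) = 0.
XY = (26, -7/3, 45), XZ = (-36, -56/3, -67); the triple product is linear in y with coefficient 122 and constant term -5612/3.
Setting it to zero: y = 46/3.

46/3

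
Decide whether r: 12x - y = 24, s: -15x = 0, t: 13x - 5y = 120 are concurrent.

Yes

Intersecting r and s: solving the 2×2 system gives (x, y) = (0, -24).
Substitute into t: (13)(0) + (-5)(-24) = 120.
This equals 120, so (0, -24) lies on all three lines and they are concurrent.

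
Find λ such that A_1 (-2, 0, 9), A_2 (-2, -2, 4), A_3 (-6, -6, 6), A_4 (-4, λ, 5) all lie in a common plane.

-4

Normal to plane A_1A_2A_3: n = (-24, 20, -8); plane equation n·P = -24.
Requiring n·A_4 = -24: (20)λ + (56) = -24.
So λ = -4.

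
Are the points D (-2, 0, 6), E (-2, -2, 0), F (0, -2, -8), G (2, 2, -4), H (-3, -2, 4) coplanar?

The plane through D, E, F has normal n = DE × DF = (16, -12, 4) and equation n·P = -8.
Checking the remaining points: n·G = -8, n·H = -8.
All equal -8, so all 5 points lie in one plane.

Yes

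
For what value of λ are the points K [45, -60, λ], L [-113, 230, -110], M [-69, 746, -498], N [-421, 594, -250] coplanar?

36

The points are coplanar iff KL · (KM × KN) = 0.
Expanding, this is linear in λ: (-174944)λ + (6297984) = 0.
So λ = 36.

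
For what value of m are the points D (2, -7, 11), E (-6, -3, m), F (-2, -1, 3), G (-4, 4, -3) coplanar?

The points are coplanar iff DE · (DF × DG) = 0.
Expanding, this is linear in m: (-8)m + (24) = 0.
So m = 3.

3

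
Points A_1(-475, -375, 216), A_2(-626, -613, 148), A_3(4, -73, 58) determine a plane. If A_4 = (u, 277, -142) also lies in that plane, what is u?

579

Coplanarity requires A_1A_2 · (A_1A_3 × A_1A_4) = 0.
A_1A_2 = (-151, -238, -68), A_1A_3 = (479, 302, -158); the triple product is linear in u with coefficient 58140 and constant term -33663060.
Setting it to zero: u = 579.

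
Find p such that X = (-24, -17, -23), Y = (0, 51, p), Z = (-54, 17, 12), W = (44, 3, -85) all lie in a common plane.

-34

Coplanarity ⇔ det[XY; XZ; XW] = 0.
Expanding, this is linear in p: (-2912)p + (-99008) = 0.
So p = -34.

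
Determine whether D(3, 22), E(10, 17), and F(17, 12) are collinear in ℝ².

Yes

DE = (7, -5), DF = (14, -10).
Twice the signed area of △DEF is (7)(-10) − (-5)(14) = 0.
The triangle is degenerate (zero area), so the points are collinear.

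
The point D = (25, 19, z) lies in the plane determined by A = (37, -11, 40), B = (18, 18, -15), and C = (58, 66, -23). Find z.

A normal to the plane is n = AB × AC = (2408, -2352, -2072).
D lies in the plane iff n · AD = 0.
This gives (-2072)z + (-16576) = 0, so z = -8.

-8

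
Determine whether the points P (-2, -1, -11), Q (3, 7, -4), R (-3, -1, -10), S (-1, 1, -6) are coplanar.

A normal to the plane through P, Q, R is n = PQ × PR = (8, -12, 8).
The plane has equation n·X = -92. For S: n·S = -68.
-68 ≠ -92, so S is off the plane.

No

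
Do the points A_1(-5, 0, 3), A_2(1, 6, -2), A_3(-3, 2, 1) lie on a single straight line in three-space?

No

A_1A_2 = (6, 6, -5), A_1A_3 = (2, 2, -2).
Comparing components 2 and 3: (6)(-2) − (-5)(2) = -2 ≠ 0, so A_1A_2 and A_1A_3 are not parallel and the points are not collinear.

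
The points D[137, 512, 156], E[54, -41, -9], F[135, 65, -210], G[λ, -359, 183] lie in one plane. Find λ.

The points are coplanar iff DE · (DF × DG) = 0.
Expanding, this is linear in λ: (128643)λ + (9519582) = 0.
So λ = -74.

-74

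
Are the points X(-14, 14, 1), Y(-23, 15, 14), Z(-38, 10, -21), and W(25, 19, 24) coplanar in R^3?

Yes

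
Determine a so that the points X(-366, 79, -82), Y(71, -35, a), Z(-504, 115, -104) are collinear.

-37/3

Collinearity requires XY × XZ = 0; each component is linear in a.
The x-component gives (-36)a + (-444) = 0, so a = -37/3.
The remaining components then also vanish.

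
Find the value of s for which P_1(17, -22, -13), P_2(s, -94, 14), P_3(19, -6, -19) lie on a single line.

8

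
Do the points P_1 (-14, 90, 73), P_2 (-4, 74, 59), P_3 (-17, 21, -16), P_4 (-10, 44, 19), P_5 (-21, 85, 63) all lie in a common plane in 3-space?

The plane through P_1, P_2, P_3 has normal n = P_1P_2 × P_1P_3 = (458, 932, -738) and equation n·P = 23594.
Checking the remaining points: n·P_4 = 22406, n·P_5 = 23108.
Since n·P_4 = 22406 ≠ 23594, P_4 is off the plane and the points are not all coplanar.

No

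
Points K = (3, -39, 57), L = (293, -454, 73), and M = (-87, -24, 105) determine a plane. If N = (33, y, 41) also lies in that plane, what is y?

The plane through K, L, M has equation −20160x − 15360y − 33000z = -1342440.
Substituting N: (-15360)y + (-2018280) = -1342440, so y = -44.

-44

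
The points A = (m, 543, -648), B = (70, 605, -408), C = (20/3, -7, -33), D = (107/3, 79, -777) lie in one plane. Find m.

215/3

The points are coplanar iff AB · (AC × AD) = 0.
Expanding, this is linear in m: (-423078)m + (30320590) = 0.
So m = 215/3.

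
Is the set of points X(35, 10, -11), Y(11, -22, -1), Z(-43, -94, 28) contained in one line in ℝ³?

XY = (-24, -32, 10), XZ = (-78, -104, 39).
Comparing components 2 and 3: (-32)(39) − (10)(-104) = -208 ≠ 0, so XY and XZ are not parallel and the points are not collinear.

No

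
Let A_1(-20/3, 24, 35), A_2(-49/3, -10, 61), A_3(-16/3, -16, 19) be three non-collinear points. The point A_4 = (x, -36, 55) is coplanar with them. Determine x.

-50/3

A normal to the plane is n = A_1A_2 × A_1A_3 = (1584, -120, 432).
A_4 lies in the plane iff n · A_1A_4 = 0.
This gives (1584)x + (26400) = 0, so x = -50/3.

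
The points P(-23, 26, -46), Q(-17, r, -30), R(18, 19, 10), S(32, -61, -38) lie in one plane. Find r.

34

Normal to plane PRS: n = (4816, 2752, -3182); plane equation n·X = 107156.
Requiring n·Q = 107156: (2752)r + (13588) = 107156.
So r = 34.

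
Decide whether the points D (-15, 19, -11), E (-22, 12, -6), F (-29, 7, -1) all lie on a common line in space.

DE = (-7, -7, 5), DF = (-14, -12, 10).
DE × DF = (-10, 0, -14).
The cross product is nonzero, so the points do not lie on one line.

No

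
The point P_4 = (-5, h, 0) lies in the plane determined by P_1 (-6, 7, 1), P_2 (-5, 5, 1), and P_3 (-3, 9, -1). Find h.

9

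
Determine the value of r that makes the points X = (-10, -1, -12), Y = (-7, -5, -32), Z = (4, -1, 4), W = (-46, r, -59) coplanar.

The points are coplanar iff XY · (XZ × XW) = 0.
Expanding, this is linear in r: (-328)r + (-656) = 0.
So r = -2.

-2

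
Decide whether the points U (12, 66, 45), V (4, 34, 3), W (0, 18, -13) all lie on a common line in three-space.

No

UV = (-8, -32, -42), UW = (-12, -48, -58).
Comparing components 2 and 3: (-32)(-58) − (-42)(-48) = -160 ≠ 0, so UV and UW are not parallel and the points are not collinear.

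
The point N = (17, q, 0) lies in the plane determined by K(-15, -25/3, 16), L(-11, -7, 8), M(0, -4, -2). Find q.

Coplanarity requires KL · (KM × KN) = 0.
KL = (4, 4/3, -8), KM = (15, 13/3, -18); the triple product is linear in q with coefficient -48 and constant term -16.
Setting it to zero: q = -1/3.

-1/3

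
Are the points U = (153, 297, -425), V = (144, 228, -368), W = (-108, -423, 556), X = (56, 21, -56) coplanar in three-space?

Yes

With U as base: UV = (-9, -69, 57), UW = (-261, -720, 981), UX = (-97, -276, 369).
UW × UX = (5076, 1152, 2196).
UV · (UW × UX) = 0.
The scalar triple product vanishes, so the four points are coplanar.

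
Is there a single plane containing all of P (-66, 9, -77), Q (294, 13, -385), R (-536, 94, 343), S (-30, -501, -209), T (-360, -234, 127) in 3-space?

The plane through P, Q, R has normal n = PQ × PR = (27860, -6440, 32480) and equation n·X = -4397680.
Checking the remaining points: n·S = -4397680, n·T = -4397680.
All equal -4397680, so all 5 points lie in one plane.

Yes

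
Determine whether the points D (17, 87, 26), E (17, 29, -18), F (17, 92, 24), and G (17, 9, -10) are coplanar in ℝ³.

Yes

The four points are coplanar iff the 3×3 determinant with rows DE, DF, DG is zero.
Rows: (0, -58, -44), (0, 5, -2), (0, -78, -36).
Expanding along the first row: (0)(-336) − (-58)(0) + (-44)(0) = 0.
Zero determinant ⇒ coplanar.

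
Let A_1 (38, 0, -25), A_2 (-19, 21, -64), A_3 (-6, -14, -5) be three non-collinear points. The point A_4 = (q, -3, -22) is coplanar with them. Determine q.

11

Coplanarity requires A_1A_2 · (A_1A_3 × A_1A_4) = 0.
A_1A_2 = (-57, 21, -39), A_1A_3 = (-44, -14, 20); the triple product is linear in q with coefficient -126 and constant term 1386.
Setting it to zero: q = 11.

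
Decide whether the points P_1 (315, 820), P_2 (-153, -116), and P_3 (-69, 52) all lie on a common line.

Yes

P_1P_2 = (-468, -936), P_1P_3 = (-384, -768).
Checking proportionality: P_1P_3 = 32/39·P_1P_2, so the vectors are parallel and the points are collinear.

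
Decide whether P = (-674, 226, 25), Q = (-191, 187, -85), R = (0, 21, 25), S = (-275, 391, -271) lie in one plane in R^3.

With P as base: PQ = (483, -39, -110), PR = (674, -205, 0), PS = (399, 165, -296).
PR × PS = (60680, 199504, 193005).
PQ · (PR × PS) = 297234.
Since 297234 ≠ 0, the four points are not coplanar.

No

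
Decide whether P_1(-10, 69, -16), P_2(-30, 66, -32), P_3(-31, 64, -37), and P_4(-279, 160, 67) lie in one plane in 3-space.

The four points are coplanar iff the 3×3 determinant with rows P_1P_2, P_1P_3, P_1P_4 is zero.
Rows: (-20, -3, -16), (-21, -5, -21), (-269, 91, 83).
Expanding along the first row: (-20)(1496) − (-3)(-7392) + (-16)(-3256) = 0.
Zero determinant ⇒ coplanar.

Yes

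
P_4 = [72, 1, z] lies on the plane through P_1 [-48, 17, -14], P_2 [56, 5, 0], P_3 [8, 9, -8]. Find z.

The plane through P_1, P_2, P_3 has equation 40x + 160y − 160z = 3040.
Substituting P_4: (-160)z + (3040) = 3040, so z = 0.

0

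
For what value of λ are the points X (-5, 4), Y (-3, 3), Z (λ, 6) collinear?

The three points are collinear iff det[XY; XZ] = 0.
This determinant is linear in λ: (1)λ + (9) = 0, so λ = -9.

-9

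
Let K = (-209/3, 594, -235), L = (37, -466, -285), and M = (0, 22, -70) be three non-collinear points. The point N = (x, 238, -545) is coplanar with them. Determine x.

Coplanarity requires KL · (KM × KN) = 0.
KL = (320/3, -1060, -50), KM = (209/3, -572, 165); the triple product is linear in x with coefficient -203500 and constant term -31949500/3.
Setting it to zero: x = -157/3.

-157/3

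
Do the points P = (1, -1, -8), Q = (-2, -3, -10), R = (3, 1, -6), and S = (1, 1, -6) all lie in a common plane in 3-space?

A normal to the plane through P, Q, R is n = PQ × PR = (0, 2, -2).
The plane has equation n·X = 14. For S: n·S = 14.
Equal, so S lies in the plane and all four are coplanar.

Yes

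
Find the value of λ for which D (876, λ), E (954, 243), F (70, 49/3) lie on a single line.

The three points are collinear iff det[DE; DF] = 0.
This determinant is linear in λ: (-884)λ + (197132) = 0, so λ = 223.

223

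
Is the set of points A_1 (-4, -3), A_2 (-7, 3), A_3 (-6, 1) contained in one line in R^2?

Yes

A_1A_2 = (-3, 6), A_1A_3 = (-2, 4).
det[A_1A_2; A_1A_3] = (-3)(4) − (6)(-2) = 0.
The determinant is zero, so the points are collinear.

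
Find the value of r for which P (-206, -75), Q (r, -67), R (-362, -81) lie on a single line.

Collinearity: (Q − P) must be parallel to (R − P) = (-156, -6).
Cross-multiplying the components: (r − (-206))·(-6) = (8)·(-156).
Solving gives r = 2.

2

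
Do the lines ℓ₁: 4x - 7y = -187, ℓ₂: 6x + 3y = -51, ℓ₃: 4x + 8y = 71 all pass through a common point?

No

Lines aᵢx + bᵢy = cᵢ with pairwise distinct directions are concurrent exactly when det[aᵢ bᵢ cᵢ] = 0.
Here the determinant is 162.
Nonzero, so no common point exists.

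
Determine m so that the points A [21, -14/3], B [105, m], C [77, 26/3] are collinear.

46/3

Collinearity: (B − A) must be parallel to (C − A) = (56, 40/3).
Cross-multiplying the components: (m − (-14/3))·(56) = (84)·(40/3).
Solving gives m = 46/3.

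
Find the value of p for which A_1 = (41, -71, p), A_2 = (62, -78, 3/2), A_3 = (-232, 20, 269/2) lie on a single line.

Direction A_2A_3 = (-294, 98, 133). From the x-coordinate of A_1, the parameter along the line is τ = (41 − 62)/(-294) = 1/14.
Then p = 3/2 + 1/14·(133) = 11.

11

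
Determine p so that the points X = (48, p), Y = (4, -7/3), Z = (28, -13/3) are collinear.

Collinearity: (X − Y) must be parallel to (Z − Y) = (24, -2).
Cross-multiplying the components: (p − (-7/3))·(24) = (44)·(-2).
Solving gives p = -6.

-6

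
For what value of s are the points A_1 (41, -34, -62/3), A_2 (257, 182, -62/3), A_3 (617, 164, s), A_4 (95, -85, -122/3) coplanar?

Normal to plane A_1A_2A_4: n = (-4320, 4320, -22680); plane equation n·P = 144720.
Requiring n·A_3 = 144720: (-22680)s + (-1956960) = 144720.
So s = -278/3.

-278/3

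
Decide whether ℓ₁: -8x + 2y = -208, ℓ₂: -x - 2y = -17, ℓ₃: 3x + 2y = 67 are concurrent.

Yes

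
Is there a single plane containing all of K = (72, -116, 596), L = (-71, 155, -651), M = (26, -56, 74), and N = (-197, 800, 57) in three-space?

The four points are coplanar iff the 3×3 determinant with rows KL, KM, KN is zero.
Rows: (-143, 271, -1247), (-46, 60, -522), (-269, 916, -539).
Expanding along the first row: (-143)(445812) − (271)(-115624) + (-1247)(-25996) = 0.
Zero determinant ⇒ coplanar.

Yes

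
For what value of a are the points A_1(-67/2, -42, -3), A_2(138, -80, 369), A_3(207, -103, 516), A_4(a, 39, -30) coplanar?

-58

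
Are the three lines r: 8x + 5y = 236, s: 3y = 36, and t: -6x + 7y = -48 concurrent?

Intersecting r and s: solving the 2×2 system gives (x, y) = (22, 12).
Substitute into t: (-6)(22) + (7)(12) = -48.
This equals -48, so (22, 12) lies on all three lines and they are concurrent.

Yes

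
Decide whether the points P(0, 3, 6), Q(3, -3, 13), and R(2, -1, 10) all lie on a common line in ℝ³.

No

PQ = (3, -6, 7), PR = (2, -4, 4).
PQ × PR = (4, 2, 0).
The cross product is nonzero, so the points do not lie on one line.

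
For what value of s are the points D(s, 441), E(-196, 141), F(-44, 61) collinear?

Collinearity: (D − E) must be parallel to (F − E) = (152, -80).
Cross-multiplying the components: (s − (-196))·(-80) = (300)·(152).
Solving gives s = -766.

-766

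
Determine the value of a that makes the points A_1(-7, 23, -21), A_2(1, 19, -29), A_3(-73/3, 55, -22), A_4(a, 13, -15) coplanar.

Normal to plane A_1A_2A_3: n = (260, 440/3, 560/3); plane equation n·P = -7100/3.
Requiring n·A_4 = -7100/3: (260)a + (-2680/3) = -7100/3.
So a = -17/3.

-17/3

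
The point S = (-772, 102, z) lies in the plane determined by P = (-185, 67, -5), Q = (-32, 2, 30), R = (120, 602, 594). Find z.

-310

Coplanarity requires PQ · (PR × PS) = 0.
PQ = (153, -65, 35), PR = (305, 535, 599); the triple product is linear in z with coefficient 101680 and constant term 31520800.
Setting it to zero: z = -310.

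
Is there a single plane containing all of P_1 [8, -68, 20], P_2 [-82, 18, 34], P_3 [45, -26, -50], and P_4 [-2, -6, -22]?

Yes

A normal to the plane through P_1, P_2, P_3 is n = P_1P_2 × P_1P_3 = (-6608, -5782, -6962).
The plane has equation n·P = 201072. For P_4: n·P_4 = 201072.
Equal, so P_4 lies in the plane and all four are coplanar.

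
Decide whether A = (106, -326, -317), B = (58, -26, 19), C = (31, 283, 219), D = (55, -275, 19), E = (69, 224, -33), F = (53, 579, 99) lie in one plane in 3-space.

The plane through A, B, C has normal n = AB × AC = (-43824, 528, -6732) and equation n·P = -2683428.
Checking the remaining points: n·D = -2683428, n·E = -2683428, n·F = -2683428.
All equal -2683428, so all 6 points lie in one plane.

Yes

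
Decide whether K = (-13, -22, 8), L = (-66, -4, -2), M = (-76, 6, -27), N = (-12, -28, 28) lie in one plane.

With K as base: KL = (-53, 18, -10), KM = (-63, 28, -35), KN = (1, -6, 20).
KM × KN = (350, 1225, 350).
KL · (KM × KN) = 0.
The scalar triple product vanishes, so the four points are coplanar.

Yes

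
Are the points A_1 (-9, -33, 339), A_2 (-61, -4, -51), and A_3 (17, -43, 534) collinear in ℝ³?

A_1A_2 = (-52, 29, -390), A_1A_3 = (26, -10, 195).
Comparing components 2 and 3: (29)(195) − (-390)(-10) = 1755 ≠ 0, so A_1A_2 and A_1A_3 are not parallel and the points are not collinear.

No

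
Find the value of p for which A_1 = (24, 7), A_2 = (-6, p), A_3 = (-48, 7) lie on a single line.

7

Collinearity: (A_2 − A_1) must be parallel to (A_3 − A_1) = (-72, 0).
Cross-multiplying the components: (p − 7)·(-72) = (-30)·(0).
Solving gives p = 7.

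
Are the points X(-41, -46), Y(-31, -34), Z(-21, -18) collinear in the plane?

XY = (10, 12), XZ = (20, 28).
Twice the signed area of △XYZ is (10)(28) − (12)(20) = 40.
The area is nonzero, so the three points are not collinear.

No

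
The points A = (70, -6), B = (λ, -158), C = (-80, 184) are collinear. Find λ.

The three points are collinear iff det[AB; AC] = 0.
This determinant is linear in λ: (190)λ + (-36100) = 0, so λ = 190.

190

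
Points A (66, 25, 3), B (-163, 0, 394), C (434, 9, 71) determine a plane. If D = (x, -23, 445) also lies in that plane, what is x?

A normal to the plane is n = AB × AC = (4556, 159460, 12864).
D lies in the plane iff n · AD = 0.
This gives (4556)x + (-2268888) = 0, so x = 498.

498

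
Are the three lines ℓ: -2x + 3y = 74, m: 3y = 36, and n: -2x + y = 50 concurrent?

Yes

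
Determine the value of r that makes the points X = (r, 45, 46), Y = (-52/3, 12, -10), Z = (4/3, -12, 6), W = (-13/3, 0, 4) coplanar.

14/3

The points are coplanar iff XY · (XZ × XW) = 0.
Expanding, this is linear in r: (144)r + (-672) = 0.
So r = 14/3.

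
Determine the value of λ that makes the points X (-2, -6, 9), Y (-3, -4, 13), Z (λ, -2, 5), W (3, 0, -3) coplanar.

Normal to plane XYW: n = (-48, 8, -16); plane equation n·P = -96.
Requiring n·Z = -96: (-48)λ + (-96) = -96.
So λ = 0.

0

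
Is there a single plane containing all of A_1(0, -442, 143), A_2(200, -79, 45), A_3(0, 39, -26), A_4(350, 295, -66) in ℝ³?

No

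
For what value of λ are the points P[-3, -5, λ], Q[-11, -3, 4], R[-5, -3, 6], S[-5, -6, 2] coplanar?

Coplanarity ⇔ det[PQ; PR; PS] = 0.
Expanding, this is linear in λ: (18)λ + (-72) = 0.
So λ = 4.

4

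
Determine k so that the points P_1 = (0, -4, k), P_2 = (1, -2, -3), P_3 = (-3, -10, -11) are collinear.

-5

Direction P_2P_3 = (-4, -8, -8). From the x-coordinate of P_1, the parameter along the line is τ = (0 − 1)/(-4) = 1/4.
Then k = (-3) + 1/4·(-8) = -5.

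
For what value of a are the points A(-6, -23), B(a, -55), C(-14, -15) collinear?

Collinearity: (B − A) must be parallel to (C − A) = (-8, 8).
Cross-multiplying the components: (a − (-6))·(8) = (-32)·(-8).
Solving gives a = 26.

26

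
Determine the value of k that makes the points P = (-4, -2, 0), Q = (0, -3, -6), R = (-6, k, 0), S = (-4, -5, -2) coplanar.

-6

The points are coplanar iff PQ · (PR × PS) = 0.
Expanding, this is linear in k: (-8)k + (-48) = 0.
So k = -6.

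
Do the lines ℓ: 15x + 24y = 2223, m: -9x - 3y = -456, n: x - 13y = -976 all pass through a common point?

Intersecting ℓ and m: solving the 2×2 system gives (x, y) = (25, 77).
Substitute into n: (1)(25) + (-13)(77) = -976.
This equals -976, so (25, 77) lies on all three lines and they are concurrent.

Yes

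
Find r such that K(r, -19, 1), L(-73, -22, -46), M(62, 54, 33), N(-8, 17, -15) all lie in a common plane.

The points are coplanar iff KL · (KM × KN) = 0.
Expanding, this is linear in r: (725)r + (34800) = 0.
So r = -48.

-48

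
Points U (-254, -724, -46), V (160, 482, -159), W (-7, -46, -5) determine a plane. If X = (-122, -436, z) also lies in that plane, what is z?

170

A normal to the plane is n = UV × UW = (126060, -44885, -17190).
X lies in the plane iff n · UX = 0.
This gives (-17190)z + (2922300) = 0, so z = 170.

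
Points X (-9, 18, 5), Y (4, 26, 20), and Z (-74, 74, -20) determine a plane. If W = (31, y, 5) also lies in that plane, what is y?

The plane through X, Y, Z has equation −1040x − 650y + 1248z = 3900.
Substituting W: (-650)y + (-26000) = 3900, so y = -46.

-46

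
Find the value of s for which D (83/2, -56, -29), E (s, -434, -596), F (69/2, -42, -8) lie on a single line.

461/2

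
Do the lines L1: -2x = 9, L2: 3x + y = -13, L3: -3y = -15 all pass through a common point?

The three lines meet at one point iff the augmented coefficient matrix [aᵢ bᵢ cᵢ] has rank < 3, i.e. its determinant vanishes.
Here the determinant is 27.
Nonzero, so no common point exists.

No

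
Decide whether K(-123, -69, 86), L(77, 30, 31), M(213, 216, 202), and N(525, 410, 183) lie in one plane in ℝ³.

The four points are coplanar iff the 3×3 determinant with rows KL, KM, KN is zero.
Rows: (200, 99, -55), (336, 285, 116), (648, 479, 97).
Expanding along the first row: (200)(-27919) − (99)(-42576) + (-55)(-23736) = -63296.
Nonzero ⇒ not coplanar.

No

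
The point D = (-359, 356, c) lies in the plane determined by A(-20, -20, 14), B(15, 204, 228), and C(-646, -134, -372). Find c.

192

Coplanarity requires AB · (AC × AD) = 0.
AB = (35, 224, 214), AC = (-626, -114, -386); the triple product is linear in c with coefficient 136234 and constant term -26156928.
Setting it to zero: c = 192.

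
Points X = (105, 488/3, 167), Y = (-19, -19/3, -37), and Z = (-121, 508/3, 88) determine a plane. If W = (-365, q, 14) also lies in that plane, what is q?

566/3

A normal to the plane is n = XY × XZ = (14711, 36308, -117062/3).
W lies in the plane iff n · XW = 0.
This gives (36308)q + (-20550328/3) = 0, so q = 566/3.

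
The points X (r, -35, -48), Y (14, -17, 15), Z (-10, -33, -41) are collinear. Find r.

-13

Collinearity requires XY × XZ = 0; each component is linear in r.
The y-component gives (-56)r + (-728) = 0, so r = -13.
The remaining components then also vanish.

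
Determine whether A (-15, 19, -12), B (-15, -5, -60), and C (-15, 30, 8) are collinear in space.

No

AB = (0, -24, -48), AC = (0, 11, 20).
AB × AC = (48, 0, 0).
The cross product is nonzero, so the points do not lie on one line.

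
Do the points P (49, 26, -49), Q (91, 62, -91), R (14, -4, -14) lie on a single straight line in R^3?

Yes

PQ = (42, 36, -42), PR = (-35, -30, 35).
PQ × PR = (0, 0, 0).
The cross product vanishes, so the three points are collinear.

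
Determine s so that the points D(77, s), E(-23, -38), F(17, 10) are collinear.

Collinearity: (D − E) must be parallel to (F − E) = (40, 48).
Cross-multiplying the components: (s − (-38))·(40) = (100)·(48).
Solving gives s = 82.

82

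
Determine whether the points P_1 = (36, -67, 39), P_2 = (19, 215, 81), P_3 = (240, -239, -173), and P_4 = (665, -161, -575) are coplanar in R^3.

With P_1 as base: P_1P_2 = (-17, 282, 42), P_1P_3 = (204, -172, -212), P_1P_4 = (629, -94, -614).
P_1P_3 × P_1P_4 = (85680, -8092, 89012).
P_1P_2 · (P_1P_3 × P_1P_4) = 0.
The scalar triple product vanishes, so the four points are coplanar.

Yes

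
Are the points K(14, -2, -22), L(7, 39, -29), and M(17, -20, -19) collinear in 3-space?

No

KL = (-7, 41, -7), KM = (3, -18, 3).
Comparing components 2 and 3: (41)(3) − (-7)(-18) = -3 ≠ 0, so KL and KM are not parallel and the points are not collinear.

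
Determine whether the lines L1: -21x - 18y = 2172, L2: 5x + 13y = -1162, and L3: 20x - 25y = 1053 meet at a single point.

No

Intersecting L1 and L2: solving the 2×2 system gives (x, y) = (-40, -74).
Substitute into L3: (20)(-40) + (-25)(-74) = 1050.
But L3 requires 1053 ≠ 1050, so the three lines have no common point.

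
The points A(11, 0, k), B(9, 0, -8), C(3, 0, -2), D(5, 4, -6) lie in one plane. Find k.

Coplanarity ⇔ det[AB; AC; AD] = 0.
Expanding, this is linear in k: (24)k + (240) = 0.
So k = -10.

-10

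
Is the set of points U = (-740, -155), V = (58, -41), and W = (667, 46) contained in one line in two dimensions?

Yes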